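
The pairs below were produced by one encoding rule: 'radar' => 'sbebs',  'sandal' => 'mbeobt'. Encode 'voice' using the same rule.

Read the word backwards and shift each letter +1.
Applying it to voice: reverse → eciov; then shift: e+1=f, c+1=d, i+1=j, o+1=p, v+1=w.

fdjpw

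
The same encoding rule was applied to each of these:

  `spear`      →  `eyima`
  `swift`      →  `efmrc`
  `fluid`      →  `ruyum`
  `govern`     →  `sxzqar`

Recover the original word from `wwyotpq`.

knuckle

Shifts by position in spear: pos 0: s→e (+12), pos 1: p→y (+9), pos 2: e→i (+4), pos 3: a→m (+12), pos 4: r→a (+9) — repeating every 3. It's a Vigenère-style cipher with numeric key [12,9,4]: position i shifts by key[i mod 3].
Reversing it on wwyotpq: w−12=k, w−9=n, y−4=u, o−12=c, t−9=k, p−4=l, q−12=e.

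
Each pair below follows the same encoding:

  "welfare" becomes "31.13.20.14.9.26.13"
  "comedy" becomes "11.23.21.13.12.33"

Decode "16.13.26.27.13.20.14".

w is letter #23 and maps to 31: an offset of 8. Each letter is replaced by its alphabet position (a=1..z=26) + 8.
Undoing it on 16.13.26.27.13.20.14: 16→(16−8)÷1=8=h, 13→(13−8)÷1=5=e, 26→(26−8)÷1=18=r, 27→(27−8)÷1=19=s, 13→(13−8)÷1=5=e, 20→(20−8)÷1=12=l, 14→(14−8)÷1=6=f.

herself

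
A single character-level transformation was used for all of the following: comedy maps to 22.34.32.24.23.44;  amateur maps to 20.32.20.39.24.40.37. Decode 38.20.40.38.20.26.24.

sausage

c is letter #3 and maps to 22: an offset of 19. Each letter is replaced by its alphabet position (a=1..z=26) + 19.
Undoing it on 38.20.40.38.20.26.24: 38→(38−19)÷1=19=s, 20→(20−19)÷1=1=a, 40→(40−19)÷1=21=u, 38→(38−19)÷1=19=s, 20→(20−19)÷1=1=a, 26→(26−19)÷1=7=g, 24→(24−19)÷1=5=e.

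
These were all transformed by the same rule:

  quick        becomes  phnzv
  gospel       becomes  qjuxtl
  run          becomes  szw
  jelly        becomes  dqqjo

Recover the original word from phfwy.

Two steps: reverse the string, then apply a Caesar shift of +5.
Reversing it on phfwy: shift back: p−5=k, h−5=c, f−5=a, w−5=r, y−5=t → kcart; then reverse → track.

track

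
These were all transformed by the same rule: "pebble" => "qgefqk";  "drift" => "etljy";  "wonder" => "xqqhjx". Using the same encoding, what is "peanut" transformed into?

qgdrzz

Letter i (0-indexed) is shifted by i+1, so successive shifts are 1, 2, 3, ….
On peanut: p+1=q, e+2=g, a+3=d, n+4=r, u+5=z, t+6=z.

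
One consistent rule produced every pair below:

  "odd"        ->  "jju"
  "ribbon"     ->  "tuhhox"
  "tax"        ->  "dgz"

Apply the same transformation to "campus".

yavsgi

The output letters match the input read backwards, each shifted +6: odd reversed is ddo. Two steps: reverse the string, then apply a Caesar shift of +6.
For campus: reverse → supmac; then shift: s+6=y, u+6=a, p+6=v, m+6=s, a+6=g, c+6=i.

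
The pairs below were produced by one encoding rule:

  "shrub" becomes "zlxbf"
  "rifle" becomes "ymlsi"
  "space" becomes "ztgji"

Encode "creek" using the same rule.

Shifts by position in shrub: pos 0: s→z (+7), pos 1: h→l (+4), pos 2: r→x (+6), pos 3: u→b (+7), pos 4: b→f (+4) — repeating every 3. It's a Vigenère-style cipher with numeric key [7,4,6]: position i shifts by key[i mod 3].
Applying it to creek: c+7=j, r+4=v, e+6=k, e+7=l, k+4=o.

jvklo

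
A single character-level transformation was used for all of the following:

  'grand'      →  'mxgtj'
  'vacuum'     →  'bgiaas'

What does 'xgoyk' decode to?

raise

It's a constant shift of +6 (ROT6).
Undoing it on xgoyk: x−6=r, g−6=a, o−6=i, y−6=s, k−6=e.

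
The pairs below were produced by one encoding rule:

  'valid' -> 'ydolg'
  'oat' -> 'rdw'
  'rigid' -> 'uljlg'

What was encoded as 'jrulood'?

Compare letters: v→y is +3, a→d is +3, l→o is +3 — a constant shift. It's a constant shift of +3 (ROT3).
Reversing it on jrulood: j−3=g, r−3=o, u−3=r, l−3=i, o−3=l, o−3=l, d−3=a.

gorilla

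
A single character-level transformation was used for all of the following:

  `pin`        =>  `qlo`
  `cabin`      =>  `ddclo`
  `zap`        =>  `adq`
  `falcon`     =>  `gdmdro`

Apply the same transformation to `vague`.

The shift depends on letter class: consonant p→q is +1, but vowel i→l is +3. The rule splits by letter class: vowels +3, consonants +1.
On vague: v(cons)+1=w, a(vowel)+3=d, g(cons)+1=h, u(vowel)+3=x, e(vowel)+3=h.

wdhxh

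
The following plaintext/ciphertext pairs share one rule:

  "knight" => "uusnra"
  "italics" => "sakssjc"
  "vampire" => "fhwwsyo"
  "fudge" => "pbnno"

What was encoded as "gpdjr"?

Shifts by position in knight: pos 0: k→u (+10), pos 1: n→u (+7), pos 2: i→s (+10), pos 3: g→n (+7) — repeating every 2. It's a Vigenère-style cipher with numeric key [10,7]: position i shifts by key[i mod 2].
Decoding gpdjr: g−10=w, p−7=i, d−10=t, j−7=c, r−10=h.

witch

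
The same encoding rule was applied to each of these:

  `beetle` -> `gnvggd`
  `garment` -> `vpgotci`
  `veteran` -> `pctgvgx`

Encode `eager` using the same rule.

tgicg

The output letters match the input read backwards, each shifted +2: beetle reversed is elteeb. The word is reversed, then every letter is shifted forward by 2.
Applying it to eager: reverse → regae; then shift: r+2=t, e+2=g, g+2=i, a+2=c, e+2=g.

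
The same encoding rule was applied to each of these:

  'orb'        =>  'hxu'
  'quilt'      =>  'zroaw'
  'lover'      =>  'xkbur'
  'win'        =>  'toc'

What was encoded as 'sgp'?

jam

Two steps: reverse the string, then apply a Caesar shift of +6.
Reversing it on sgp: shift back: s−6=m, g−6=a, p−6=j → maj; then reverse → jam.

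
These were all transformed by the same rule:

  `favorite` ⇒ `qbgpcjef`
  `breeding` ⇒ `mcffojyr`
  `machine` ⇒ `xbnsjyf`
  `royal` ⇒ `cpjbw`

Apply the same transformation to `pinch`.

ajyns

The shift depends on letter class: consonant f→q is +11, but vowel a→b is +1. Vowels shift forward by 1 and consonants shift forward by 11.
On pinch: p(cons)+11=a, i(vowel)+1=j, n(cons)+11=y, c(cons)+11=n, h(cons)+11=s.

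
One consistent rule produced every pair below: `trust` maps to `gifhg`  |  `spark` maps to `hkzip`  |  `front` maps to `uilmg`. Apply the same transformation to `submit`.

hfynrg

Each letter is replaced by its mirror in the alphabet: a↔z, b↔y, c↔x, and so on (the Atbash cipher).
Applying it to submit: s↔h, u↔f, b↔y, m↔n, i↔r, t↔g.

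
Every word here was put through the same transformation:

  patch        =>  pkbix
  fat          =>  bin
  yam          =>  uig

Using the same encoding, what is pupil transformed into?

The output letters match the input read backwards, each shifted +8: patch reversed is hctap. Read the word backwards and shift each letter +8.
On pupil: reverse → lipup; then shift: l+8=t, i+8=q, p+8=x, u+8=c, p+8=x.

tqxcx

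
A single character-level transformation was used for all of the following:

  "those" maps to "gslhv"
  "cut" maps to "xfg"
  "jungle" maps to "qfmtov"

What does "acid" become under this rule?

Each letter is replaced by its mirror in the alphabet: a↔z, b↔y, c↔x, and so on (the Atbash cipher).
On acid: a↔z, c↔x, i↔r, d↔w.

zxrw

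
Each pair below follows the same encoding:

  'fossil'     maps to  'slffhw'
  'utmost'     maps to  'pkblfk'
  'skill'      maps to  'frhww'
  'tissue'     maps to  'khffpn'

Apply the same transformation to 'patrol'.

f(5)→s(18) and o(14)→l(11) fit y≡5x+19 (mod 26); the inverse of 5 mod 26 is 21. Each letter's alphabet position (a=0..z=25) is mapped through 5·x+19 mod 26 — an affine cipher.
On patrol: p(15)→5·15+19≡16=q; a(0)→5·0+19≡19=t; t(19)→5·19+19≡10=k; r(17)→5·17+19≡0=a; o(14)→5·14+19≡11=l; l(11)→5·11+19≡22=w (all mod 26).

qtkalw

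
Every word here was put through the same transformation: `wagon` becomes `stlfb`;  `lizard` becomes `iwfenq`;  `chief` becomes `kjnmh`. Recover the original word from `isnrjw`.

remind

Two steps: reverse the string, then apply a Caesar shift of +5.
Reversing it on isnrjw: shift back: i−5=d, s−5=n, n−5=i, r−5=m, j−5=e, w−5=r → dnimer; then reverse → remind.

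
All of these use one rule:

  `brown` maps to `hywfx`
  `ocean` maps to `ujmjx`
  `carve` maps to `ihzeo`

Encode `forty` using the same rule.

lvzci

In brown: b→h is +6, r→y is +7, o→w is +8, w→f is +9 — the shift increases by 1 each position. The shift increases by 1 at each position, starting from +6: 6, 7, 8, ….
On forty: f+6=l, o+7=v, r+8=z, t+9=c, y+10=i.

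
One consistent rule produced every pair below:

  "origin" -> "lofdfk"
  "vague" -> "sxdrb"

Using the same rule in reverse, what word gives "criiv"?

Compare letters: o→l is +23, r→o is +23, i→f is +23 — a constant shift. Each letter is shifted forward by 23 in the alphabet (a Caesar shift of +23).
Decoding criiv: c−23=f, r−23=u, i−23=l, i−23=l, v−23=y.

fully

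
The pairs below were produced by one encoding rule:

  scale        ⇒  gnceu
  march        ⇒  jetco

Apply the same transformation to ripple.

gnrrkt

The output letters match the input read backwards, each shifted +2: scale reversed is elacs. Two steps: reverse the string, then apply a Caesar shift of +2.
On ripple: reverse → elppir; then shift: e+2=g, l+2=n, p+2=r, p+2=r, i+2=k, r+2=t.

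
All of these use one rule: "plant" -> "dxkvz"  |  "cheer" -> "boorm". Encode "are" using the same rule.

Read the word backwards and shift each letter +10.
Applying it to are: reverse → era; then shift: e+10=o, r+10=b, a+10=k.

obk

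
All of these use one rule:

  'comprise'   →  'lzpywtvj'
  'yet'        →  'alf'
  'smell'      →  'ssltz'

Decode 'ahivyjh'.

acrobat

The output letters match the input read backwards, each shifted +7: comprise reversed is esirpmoc. The word is reversed, then every letter is shifted forward by 7.
Undoing it on ahivyjh: shift back: a−7=t, h−7=a, i−7=b, v−7=o, y−7=r, j−7=c, h−7=a → taborca; then reverse → acrobat.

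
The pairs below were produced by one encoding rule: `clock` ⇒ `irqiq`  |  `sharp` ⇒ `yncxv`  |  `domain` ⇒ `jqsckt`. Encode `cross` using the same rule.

The shift depends on letter class: consonant c→i is +6, but vowel o→q is +2. The rule splits by letter class: vowels +2, consonants +6.
Applying it to cross: c(cons)+6=i, r(cons)+6=x, o(vowel)+2=q, s(cons)+6=y, s(cons)+6=y.

ixqyy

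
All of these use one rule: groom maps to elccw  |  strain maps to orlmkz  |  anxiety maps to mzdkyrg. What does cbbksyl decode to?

officer

Each letter's alphabet position (a=0..z=25) is mapped through 3·x+12 mod 26 — an affine cipher.
Reversing it on cbbksyl: c(2)→9·(2−12)≡14=o; b(1)→9·(1−12)≡5=f; b(1)→9·(1−12)≡5=f; k(10)→9·(10−12)≡8=i; s(18)→9·(18−12)≡2=c; y(24)→9·(24−12)≡4=e; l(11)→9·(11−12)≡17=r (all mod 26).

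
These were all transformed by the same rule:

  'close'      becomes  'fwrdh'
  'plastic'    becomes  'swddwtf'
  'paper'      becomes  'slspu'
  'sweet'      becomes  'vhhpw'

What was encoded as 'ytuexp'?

virtue

The shifts repeat in a cycle of length 2: positions 0,1,… shift by +3, +11, then the pattern repeats.
Undoing it on ytuexp: y−3=v, t−11=i, u−3=r, e−11=t, x−3=u, p−11=e.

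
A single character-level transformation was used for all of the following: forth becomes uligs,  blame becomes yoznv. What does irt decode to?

Each pair mirrors across the alphabet (f↔u, o↔l, r↔i): positions sum to 25. Letters are reflected about the middle of the alphabet (position → 25−position): Atbash.
Decoding irt: i↔r, r↔i, t↔g.

rig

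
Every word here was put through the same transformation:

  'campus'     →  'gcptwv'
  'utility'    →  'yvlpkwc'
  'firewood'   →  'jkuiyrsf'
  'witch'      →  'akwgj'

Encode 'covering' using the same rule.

A repeating key of period 3 is used — shifts +4, +2, +3 over and over.
On covering: c+4=g, o+2=q, v+3=y, e+4=i, r+2=t, i+3=l, n+4=r, g+2=i.

gqyitlri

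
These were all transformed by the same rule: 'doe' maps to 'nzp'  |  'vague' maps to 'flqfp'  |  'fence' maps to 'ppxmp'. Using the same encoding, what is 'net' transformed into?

The shift depends on letter class: consonant d→n is +10, but vowel o→z is +11. Two shifts are in play — +11 for a/e/i/o/u, +10 for every other letter.
Applying it to net: n(cons)+10=x, e(vowel)+11=p, t(cons)+10=d.

xpd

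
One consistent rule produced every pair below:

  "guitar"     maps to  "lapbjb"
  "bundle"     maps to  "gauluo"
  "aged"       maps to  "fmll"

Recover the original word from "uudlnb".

In guitar: g→l is +5, u→a is +6, i→p is +7, t→b is +8 — the shift increases by 1 each position. Letter i (0-indexed) is shifted by i+5, so successive shifts are 5, 6, 7, ….
Undoing it on uudlnb: u−5=p, u−6=o, d−7=w, l−8=d, n−9=e, b−10=r.

powder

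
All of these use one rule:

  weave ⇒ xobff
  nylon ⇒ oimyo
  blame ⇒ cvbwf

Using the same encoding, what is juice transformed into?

Shifts by position in weave: pos 0: w→x (+1), pos 1: e→o (+10), pos 2: a→b (+1), pos 3: v→f (+10) — repeating every 2. It's a Vigenère-style cipher with numeric key [1,10]: position i shifts by key[i mod 2].
For juice: j+1=k, u+10=e, i+1=j, c+10=m, e+1=f.

kejmf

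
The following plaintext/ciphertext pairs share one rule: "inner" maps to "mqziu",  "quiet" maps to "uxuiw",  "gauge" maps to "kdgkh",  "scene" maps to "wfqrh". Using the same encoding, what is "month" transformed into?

qrzxk

Shifts by position in inner: pos 0: i→m (+4), pos 1: n→q (+3), pos 2: n→z (+12), pos 3: e→i (+4), pos 4: r→u (+3) — repeating every 3. It's a Vigenère-style cipher with numeric key [4,3,12]: position i shifts by key[i mod 3].
For month: m+4=q, o+3=r, n+12=z, t+4=x, h+3=k.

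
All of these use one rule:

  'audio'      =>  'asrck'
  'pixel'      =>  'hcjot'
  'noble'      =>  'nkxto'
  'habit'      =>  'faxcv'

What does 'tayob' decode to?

a(0)→a(0) and u(20)→s(18) fit y≡23x+0 (mod 26); the inverse of 23 mod 26 is 17. This is an affine cipher: with a=0,…,z=25, each position x becomes (23x+0) mod 26.
Reversing it on tayob: t(19)→17·(19−0)≡11=l; a(0)→17·(0−0)≡0=a; y(24)→17·(24−0)≡18=s; o(14)→17·(14−0)≡4=e; b(1)→17·(1−0)≡17=r (all mod 26).

laser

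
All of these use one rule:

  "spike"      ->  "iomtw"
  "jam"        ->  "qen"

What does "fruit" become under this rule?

The output letters match the input read backwards, each shifted +4: spike reversed is ekips. The word is reversed, then every letter is shifted forward by 4.
Applying it to fruit: reverse → tiurf; then shift: t+4=x, i+4=m, u+4=y, r+4=v, f+4=j.

xmyvj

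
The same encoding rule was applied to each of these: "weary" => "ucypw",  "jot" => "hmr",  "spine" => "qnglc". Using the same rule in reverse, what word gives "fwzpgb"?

hybrid

Each letter is shifted forward by 24 in the alphabet (a Caesar shift of +24).
Decoding fwzpgb: f−24=h, w−24=y, z−24=b, p−24=r, g−24=i, b−24=d.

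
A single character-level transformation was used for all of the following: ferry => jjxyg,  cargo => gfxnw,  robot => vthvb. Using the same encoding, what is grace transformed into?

kwgjm

In ferry: f→j is +4, e→j is +5, r→x is +6, r→y is +7 — the shift increases by 1 each position. The shift increases by 1 at each position, starting from +4: 4, 5, 6, ….
For grace: g+4=k, r+5=w, a+6=g, c+7=j, e+8=m.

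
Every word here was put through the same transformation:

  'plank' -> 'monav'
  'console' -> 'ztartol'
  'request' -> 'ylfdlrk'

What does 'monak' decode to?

This is an affine cipher: with a=0,…,z=25, each position x becomes (19x+13) mod 26.
Reversing it on monak: m(12)→11·(12−13)≡15=p; o(14)→11·(14−13)≡11=l; n(13)→11·(13−13)≡0=a; a(0)→11·(0−13)≡13=n; k(10)→11·(10−13)≡19=t (all mod 26).

plant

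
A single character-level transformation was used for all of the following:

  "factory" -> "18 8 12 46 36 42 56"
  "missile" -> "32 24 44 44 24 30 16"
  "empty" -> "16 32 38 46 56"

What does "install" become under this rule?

24 34 44 46 8 30 30

f(#6)→18 and a(#1)→8: differences scale by 2, so n = 2·pos + 6. Each letter becomes 2×(its alphabet position, a=1..z=26) + 6.
On install: i=9→24, n=14→34, s=19→44, t=20→46, a=1→8, l=12→30, l=12→30.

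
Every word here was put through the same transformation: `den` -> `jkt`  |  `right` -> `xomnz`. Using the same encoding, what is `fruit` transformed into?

Compare letters: d→j is +6, e→k is +6, n→t is +6 — a constant shift. It's a constant shift of +6 (ROT6).
On fruit: f+6=l, r+6=x, u+6=a, i+6=o, t+6=z.

lxaoz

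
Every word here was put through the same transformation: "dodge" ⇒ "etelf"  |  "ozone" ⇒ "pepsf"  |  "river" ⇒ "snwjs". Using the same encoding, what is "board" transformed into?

ctbwe

Shifts by position in dodge: pos 0: d→e (+1), pos 1: o→t (+5), pos 2: d→e (+1), pos 3: g→l (+5) — repeating every 2. The shifts repeat in a cycle of length 2: positions 0,1,… shift by +1, +5, then the pattern repeats.
For board: b+1=c, o+5=t, a+1=b, r+5=w, d+1=e.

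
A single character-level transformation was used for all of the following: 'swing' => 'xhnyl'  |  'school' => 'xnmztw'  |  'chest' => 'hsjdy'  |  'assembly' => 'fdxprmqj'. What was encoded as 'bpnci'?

weird

Shifts by position in swing: pos 0: s→x (+5), pos 1: w→h (+11), pos 2: i→n (+5), pos 3: n→y (+11) — repeating every 2. It's a Vigenère-style cipher with numeric key [5,11]: position i shifts by key[i mod 2].
Undoing it on bpnci: b−5=w, p−11=e, n−5=i, c−11=r, i−5=d.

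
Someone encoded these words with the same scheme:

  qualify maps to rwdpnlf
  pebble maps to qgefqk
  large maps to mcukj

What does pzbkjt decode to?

In qualify: q→r is +1, u→w is +2, a→d is +3, l→p is +4 — the shift increases by 1 each position. The shift increases by 1 at each position, starting from +1: 1, 2, 3, ….
Decoding pzbkjt: p−1=o, z−2=x, b−3=y, k−4=g, j−5=e, t−6=n.

oxygen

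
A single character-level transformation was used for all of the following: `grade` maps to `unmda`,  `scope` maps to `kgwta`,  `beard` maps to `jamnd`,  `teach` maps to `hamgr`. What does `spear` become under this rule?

ktamn

g(6)→u(20) and r(17)→n(13) fit y≡23x+12 (mod 26); the inverse of 23 mod 26 is 17. Treating letters as 0–25, the rule is x ↦ 23x + 12 (mod 26).
For spear: s(18)→23·18+12≡10=k; p(15)→23·15+12≡19=t; e(4)→23·4+12≡0=a; a(0)→23·0+12≡12=m; r(17)→23·17+12≡13=n (all mod 26).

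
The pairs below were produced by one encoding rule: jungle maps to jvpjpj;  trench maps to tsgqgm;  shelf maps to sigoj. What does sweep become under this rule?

sxght

In jungle: j→j is +0, u→v is +1, n→p is +2, g→j is +3 — the shift increases by 1 each position. The shift increases by 1 at each position, starting from +0: 0, 1, 2, ….
On sweep: s+0=s, w+1=x, e+2=g, e+3=h, p+4=t.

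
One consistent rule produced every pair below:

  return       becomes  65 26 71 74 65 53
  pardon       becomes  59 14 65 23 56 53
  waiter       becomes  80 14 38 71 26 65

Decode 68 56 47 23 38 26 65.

r(#18)→65 and e(#5)→26: differences scale by 3, so n = 3·pos + 11. Each letter becomes 3×(its alphabet position, a=1..z=26) + 11.
Undoing it on 68 56 47 23 38 26 65: 68→(68−11)÷3=19=s, 56→(56−11)÷3=15=o, 47→(47−11)÷3=12=l, 23→(23−11)÷3=4=d, 38→(38−11)÷3=9=i, 26→(26−11)÷3=5=e, 65→(65−11)÷3=18=r.

soldier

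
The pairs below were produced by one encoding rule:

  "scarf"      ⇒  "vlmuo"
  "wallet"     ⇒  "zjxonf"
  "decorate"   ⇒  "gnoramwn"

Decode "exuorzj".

boiling

Shifts by position in scarf: pos 0: s→v (+3), pos 1: c→l (+9), pos 2: a→m (+12), pos 3: r→u (+3), pos 4: f→o (+9) — repeating every 3. The shifts repeat in a cycle of length 3: positions 0,1,… shift by +3, +9, +12, then the pattern repeats.
Undoing it on exuorzj: e−3=b, x−9=o, u−12=i, o−3=l, r−9=i, z−12=n, j−3=g.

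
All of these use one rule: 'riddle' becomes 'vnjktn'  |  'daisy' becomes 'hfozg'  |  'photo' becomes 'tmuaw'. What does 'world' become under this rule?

atxsl

In riddle: r→v is +4, i→n is +5, d→j is +6, d→k is +7 — the shift increases by 1 each position. Each letter shifts forward by (position + 4), i.e. 4, 5, 6, … — the shift grows by one for each successive letter.
Applying it to world: w+4=a, o+5=t, r+6=x, l+7=s, d+8=l.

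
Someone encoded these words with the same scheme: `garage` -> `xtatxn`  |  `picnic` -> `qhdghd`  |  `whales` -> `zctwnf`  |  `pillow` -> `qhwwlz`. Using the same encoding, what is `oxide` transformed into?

lehin

g(6)→x(23) and a(0)→t(19) fit y≡5x+19 (mod 26); the inverse of 5 mod 26 is 21. Treating letters as 0–25, the rule is x ↦ 5x + 19 (mod 26).
Applying it to oxide: o(14)→5·14+19≡11=l; x(23)→5·23+19≡4=e; i(8)→5·8+19≡7=h; d(3)→5·3+19≡8=i; e(4)→5·4+19≡13=n (all mod 26).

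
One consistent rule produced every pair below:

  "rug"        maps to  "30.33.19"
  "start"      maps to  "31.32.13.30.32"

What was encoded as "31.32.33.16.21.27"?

The number is (letter's place in the alphabet, a=1) + 12.
Decoding 31.32.33.16.21.27: 31→(31−12)÷1=19=s, 32→(32−12)÷1=20=t, 33→(33−12)÷1=21=u, 16→(16−12)÷1=4=d, 21→(21−12)÷1=9=i, 27→(27−12)÷1=15=o.

studio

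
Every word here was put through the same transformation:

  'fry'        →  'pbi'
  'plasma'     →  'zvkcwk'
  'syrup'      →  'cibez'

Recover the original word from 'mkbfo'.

carve

Compare letters: f→p is +10, r→b is +10, y→i is +10 — a constant shift. Each letter is shifted forward by 10 in the alphabet (a Caesar shift of +10).
Reversing it on mkbfo: m−10=c, k−10=a, b−10=r, f−10=v, o−10=e.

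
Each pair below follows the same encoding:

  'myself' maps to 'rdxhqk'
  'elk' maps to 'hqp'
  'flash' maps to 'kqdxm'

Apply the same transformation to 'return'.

whyxws

The shift depends on letter class: consonant m→r is +5, but vowel e→h is +3. Two shifts are in play — +3 for a/e/i/o/u, +5 for every other letter.
For return: r(cons)+5=w, e(vowel)+3=h, t(cons)+5=y, u(vowel)+3=x, r(cons)+5=w, n(cons)+5=s.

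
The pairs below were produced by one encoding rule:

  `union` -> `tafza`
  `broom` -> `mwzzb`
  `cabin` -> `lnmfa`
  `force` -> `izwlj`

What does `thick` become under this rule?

Treating letters as 0–25, the rule is x ↦ 25x + 13 (mod 26).
Applying it to thick: t(19)→25·19+13≡20=u; h(7)→25·7+13≡6=g; i(8)→25·8+13≡5=f; c(2)→25·2+13≡11=l; k(10)→25·10+13≡3=d (all mod 26).

ugfld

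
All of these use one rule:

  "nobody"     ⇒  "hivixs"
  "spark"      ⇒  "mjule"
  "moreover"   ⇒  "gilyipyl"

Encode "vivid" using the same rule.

pcpcx

Compare letters: n→h is +20, o→i is +20, b→v is +20 — a constant shift. Each letter is shifted forward by 20 in the alphabet (a Caesar shift of +20).
On vivid: v+20=p, i+20=c, v+20=p, i+20=c, d+20=x.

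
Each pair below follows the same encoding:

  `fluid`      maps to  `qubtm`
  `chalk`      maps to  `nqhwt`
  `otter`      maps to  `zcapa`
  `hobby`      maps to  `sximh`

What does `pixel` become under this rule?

Shifts by position in fluid: pos 0: f→q (+11), pos 1: l→u (+9), pos 2: u→b (+7), pos 3: i→t (+11), pos 4: d→m (+9) — repeating every 3. The shifts repeat in a cycle of length 3: positions 0,1,… shift by +11, +9, +7, then the pattern repeats.
For pixel: p+11=a, i+9=r, x+7=e, e+11=p, l+9=u.

arepu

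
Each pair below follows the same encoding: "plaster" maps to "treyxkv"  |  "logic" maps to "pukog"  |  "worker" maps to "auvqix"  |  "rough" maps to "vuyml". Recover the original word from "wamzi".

A repeating key of period 2 is used — shifts +4, +6 over and over.
Undoing it on wamzi: w−4=s, a−6=u, m−4=i, z−6=t, i−4=e.

suite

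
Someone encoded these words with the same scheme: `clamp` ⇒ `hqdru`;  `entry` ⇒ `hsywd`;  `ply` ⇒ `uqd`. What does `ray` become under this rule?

Two shifts are in play — +3 for a/e/i/o/u, +5 for every other letter.
For ray: r(cons)+5=w, a(vowel)+3=d, y(cons)+5=d.

wdd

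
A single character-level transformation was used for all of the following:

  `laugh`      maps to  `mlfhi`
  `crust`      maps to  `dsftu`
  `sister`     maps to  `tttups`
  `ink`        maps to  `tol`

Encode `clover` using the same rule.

dmzwps

The shift depends on letter class: consonant l→m is +1, but vowel a→l is +11. Vowels shift forward by 11 and consonants shift forward by 1.
Applying it to clover: c(cons)+1=d, l(cons)+1=m, o(vowel)+11=z, v(cons)+1=w, e(vowel)+11=p, r(cons)+1=s.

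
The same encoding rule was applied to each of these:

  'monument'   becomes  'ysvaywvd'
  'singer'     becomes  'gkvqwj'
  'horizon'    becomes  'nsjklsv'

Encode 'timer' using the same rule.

m(12)→y(24) and o(14)→s(18) fit y≡23x+8 (mod 26); the inverse of 23 mod 26 is 17. Treating letters as 0–25, the rule is x ↦ 23x + 8 (mod 26).
Applying it to timer: t(19)→23·19+8≡3=d; i(8)→23·8+8≡10=k; m(12)→23·12+8≡24=y; e(4)→23·4+8≡22=w; r(17)→23·17+8≡9=j (all mod 26).

dkywj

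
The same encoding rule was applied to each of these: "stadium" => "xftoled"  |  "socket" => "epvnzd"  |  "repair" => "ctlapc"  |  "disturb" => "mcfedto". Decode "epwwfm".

bullet

The word is reversed, then every letter is shifted forward by 11.
Decoding epwwfm: shift back: e−11=t, p−11=e, w−11=l, w−11=l, f−11=u, m−11=b → tellub; then reverse → bullet.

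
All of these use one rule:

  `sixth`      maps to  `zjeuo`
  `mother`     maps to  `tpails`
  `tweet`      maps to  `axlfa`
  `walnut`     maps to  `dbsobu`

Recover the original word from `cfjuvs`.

Shifts by position in sixth: pos 0: s→z (+7), pos 1: i→j (+1), pos 2: x→e (+7), pos 3: t→u (+1) — repeating every 2. The shifts repeat in a cycle of length 2: positions 0,1,… shift by +7, +1, then the pattern repeats.
Undoing it on cfjuvs: c−7=v, f−1=e, j−7=c, u−1=t, v−7=o, s−1=r.

vector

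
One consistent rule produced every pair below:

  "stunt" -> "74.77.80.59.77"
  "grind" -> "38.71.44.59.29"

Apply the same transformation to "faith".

35.20.44.77.41

s(#19)→74 and t(#20)→77: differences scale by 3, so n = 3·pos + 17. The formula is n = 3×(alphabet index, a=1) + 17.
Applying it to faith: f=6→35, a=1→20, i=9→44, t=20→77, h=8→41.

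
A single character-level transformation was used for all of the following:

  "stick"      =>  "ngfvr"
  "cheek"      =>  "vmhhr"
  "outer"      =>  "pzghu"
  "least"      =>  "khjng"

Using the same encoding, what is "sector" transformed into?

s(18)→n(13) and t(19)→g(6) fit y≡19x+9 (mod 26); the inverse of 19 mod 26 is 11. This is an affine cipher: with a=0,…,z=25, each position x becomes (19x+9) mod 26.
For sector: s(18)→19·18+9≡13=n; e(4)→19·4+9≡7=h; c(2)→19·2+9≡21=v; t(19)→19·19+9≡6=g; o(14)→19·14+9≡15=p; r(17)→19·17+9≡20=u (all mod 26).

nhvgpu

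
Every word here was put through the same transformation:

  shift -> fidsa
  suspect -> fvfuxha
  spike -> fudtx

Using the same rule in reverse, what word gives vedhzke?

s(18)→f(5) and h(7)→i(8) fit y≡21x+17 (mod 26); the inverse of 21 mod 26 is 5. Each letter's alphabet position (a=0..z=25) is mapped through 21·x+17 mod 26 — an affine cipher.
Undoing it on vedhzke: v(21)→5·(21−17)≡20=u; e(4)→5·(4−17)≡13=n; d(3)→5·(3−17)≡8=i; h(7)→5·(7−17)≡2=c; z(25)→5·(25−17)≡14=o; k(10)→5·(10−17)≡17=r; e(4)→5·(4−17)≡13=n (all mod 26).

unicorn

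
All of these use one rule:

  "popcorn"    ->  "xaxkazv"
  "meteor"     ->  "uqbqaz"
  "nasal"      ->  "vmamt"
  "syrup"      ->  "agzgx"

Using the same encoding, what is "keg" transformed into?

The shift depends on letter class: consonant p→x is +8, but vowel o→a is +12. The rule splits by letter class: vowels +12, consonants +8.
On keg: k(cons)+8=s, e(vowel)+12=q, g(cons)+8=o.

sqo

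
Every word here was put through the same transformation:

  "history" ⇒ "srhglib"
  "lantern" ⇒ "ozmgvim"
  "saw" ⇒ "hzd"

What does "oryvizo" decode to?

liberal

Letters are reflected about the middle of the alphabet (position → 25−position): Atbash.
Undoing it on oryvizo: o↔l, r↔i, y↔b, v↔e, i↔r, z↔a, o↔l.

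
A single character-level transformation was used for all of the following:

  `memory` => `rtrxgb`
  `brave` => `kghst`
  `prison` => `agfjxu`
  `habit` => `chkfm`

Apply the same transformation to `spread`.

m(12)→r(17) and e(4)→t(19) fit y≡3x+7 (mod 26); the inverse of 3 mod 26 is 9. This is an affine cipher: with a=0,…,z=25, each position x becomes (3x+7) mod 26.
On spread: s(18)→3·18+7≡9=j; p(15)→3·15+7≡0=a; r(17)→3·17+7≡6=g; e(4)→3·4+7≡19=t; a(0)→3·0+7≡7=h; d(3)→3·3+7≡16=q (all mod 26).

jagthq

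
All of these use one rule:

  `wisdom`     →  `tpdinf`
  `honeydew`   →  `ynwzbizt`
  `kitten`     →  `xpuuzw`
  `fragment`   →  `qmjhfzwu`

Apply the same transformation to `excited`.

zkrpuzi

w(22)→t(19) and i(8)→p(15) fit y≡17x+9 (mod 26); the inverse of 17 mod 26 is 23. Treating letters as 0–25, the rule is x ↦ 17x + 9 (mod 26).
For excited: e(4)→17·4+9≡25=z; x(23)→17·23+9≡10=k; c(2)→17·2+9≡17=r; i(8)→17·8+9≡15=p; t(19)→17·19+9≡20=u; e(4)→17·4+9≡25=z; d(3)→17·3+9≡8=i (all mod 26).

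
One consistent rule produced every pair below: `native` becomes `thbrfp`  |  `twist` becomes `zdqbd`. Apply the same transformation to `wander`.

In native: n→t is +6, a→h is +7, t→b is +8, i→r is +9 — the shift increases by 1 each position. Letter i (0-indexed) is shifted by i+6, so successive shifts are 6, 7, 8, ….
Applying it to wander: w+6=c, a+7=h, n+8=v, d+9=m, e+10=o, r+11=c.

chvmoc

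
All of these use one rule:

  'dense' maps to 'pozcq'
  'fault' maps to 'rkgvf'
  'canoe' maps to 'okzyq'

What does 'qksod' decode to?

The shifts repeat in a cycle of length 2: positions 0,1,… shift by +12, +10, then the pattern repeats.
Undoing it on qksod: q−12=e, k−10=a, s−12=g, o−10=e, d−12=r.

eager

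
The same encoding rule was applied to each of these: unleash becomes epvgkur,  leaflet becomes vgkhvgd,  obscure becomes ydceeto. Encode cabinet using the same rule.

mclkxgd

The shifts repeat in a cycle of length 2: positions 0,1,… shift by +10, +2, then the pattern repeats.
On cabinet: c+10=m, a+2=c, b+10=l, i+2=k, n+10=x, e+2=g, t+10=d.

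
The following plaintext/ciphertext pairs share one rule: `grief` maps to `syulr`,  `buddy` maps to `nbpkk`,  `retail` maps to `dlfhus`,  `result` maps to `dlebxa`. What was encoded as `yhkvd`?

Shifts by position in grief: pos 0: g→s (+12), pos 1: r→y (+7), pos 2: i→u (+12), pos 3: e→l (+7) — repeating every 2. A repeating key of period 2 is used — shifts +12, +7 over and over.
Decoding yhkvd: y−12=m, h−7=a, k−12=y, v−7=o, d−12=r.

mayor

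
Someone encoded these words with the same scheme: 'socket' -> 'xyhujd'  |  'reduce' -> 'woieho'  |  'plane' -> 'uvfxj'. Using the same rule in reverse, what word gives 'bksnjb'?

It's a Vigenère-style cipher with numeric key [5,10]: position i shifts by key[i mod 2].
Reversing it on bksnjb: b−5=w, k−10=a, s−5=n, n−10=d, j−5=e, b−10=r.

wander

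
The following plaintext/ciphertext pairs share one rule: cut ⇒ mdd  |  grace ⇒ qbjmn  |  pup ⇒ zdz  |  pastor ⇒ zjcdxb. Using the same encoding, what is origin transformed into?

The shift depends on letter class: consonant c→m is +10, but vowel u→d is +9. Vowels shift forward by 9 and consonants shift forward by 10.
On origin: o(vowel)+9=x, r(cons)+10=b, i(vowel)+9=r, g(cons)+10=q, i(vowel)+9=r, n(cons)+10=x.

xbrqrx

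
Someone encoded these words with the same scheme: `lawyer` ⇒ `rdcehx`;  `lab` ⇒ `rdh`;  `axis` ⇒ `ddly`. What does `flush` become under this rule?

lrxyn

The shift depends on letter class: consonant l→r is +6, but vowel a→d is +3. The rule splits by letter class: vowels +3, consonants +6.
For flush: f(cons)+6=l, l(cons)+6=r, u(vowel)+3=x, s(cons)+6=y, h(cons)+6=n.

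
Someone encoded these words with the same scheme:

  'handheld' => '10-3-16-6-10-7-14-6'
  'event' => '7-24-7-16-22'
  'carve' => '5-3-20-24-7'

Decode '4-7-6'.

bed

h is letter #8 and maps to 10: an offset of 2. Letters become their 1-based position plus 2 (so a→3, b→4, …).
Undoing it on 4-7-6: 4→(4−2)÷1=2=b, 7→(7−2)÷1=5=e, 6→(6−2)÷1=4=d.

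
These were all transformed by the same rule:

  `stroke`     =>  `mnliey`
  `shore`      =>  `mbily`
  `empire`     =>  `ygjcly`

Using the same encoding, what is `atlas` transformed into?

This is a Caesar cipher with shift 20.
For atlas: a+20=u, t+20=n, l+20=f, a+20=u, s+20=m.

unfum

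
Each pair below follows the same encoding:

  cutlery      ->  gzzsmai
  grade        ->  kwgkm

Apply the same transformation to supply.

In cutlery: c→g is +4, u→z is +5, t→z is +6, l→s is +7 — the shift increases by 1 each position. The shift increases by 1 at each position, starting from +4: 4, 5, 6, ….
Applying it to supply: s+4=w, u+5=z, p+6=v, p+7=w, l+8=t, y+9=h.

wzvwth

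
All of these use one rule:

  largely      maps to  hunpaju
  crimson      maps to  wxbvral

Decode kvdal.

crumb

The output letters match the input read backwards, each shifted +9: largely reversed is ylegral. The word is reversed, then every letter is shifted forward by 9.
Reversing it on kvdal: shift back: k−9=b, v−9=m, d−9=u, a−9=r, l−9=c → bmurc; then reverse → crumb.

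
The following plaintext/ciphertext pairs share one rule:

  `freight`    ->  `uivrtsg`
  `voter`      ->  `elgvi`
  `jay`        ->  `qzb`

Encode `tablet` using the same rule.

gzyovg

Each pair mirrors across the alphabet (f↔u, r↔i, e↔v): positions sum to 25. This is the alphabet-reversal cipher (Atbash): a becomes z, b becomes y, etc.
On tablet: t↔g, a↔z, b↔y, l↔o, e↔v, t↔g.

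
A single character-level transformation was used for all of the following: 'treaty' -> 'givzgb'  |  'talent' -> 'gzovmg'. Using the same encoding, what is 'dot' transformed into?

Each pair mirrors across the alphabet (t↔g, r↔i, e↔v): positions sum to 25. This is the alphabet-reversal cipher (Atbash): a becomes z, b becomes y, etc.
Applying it to dot: d↔w, o↔l, t↔g.

wlg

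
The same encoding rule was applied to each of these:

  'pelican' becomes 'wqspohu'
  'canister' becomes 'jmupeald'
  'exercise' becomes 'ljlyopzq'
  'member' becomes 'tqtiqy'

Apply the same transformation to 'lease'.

sqhzq

It's a Vigenère-style cipher with numeric key [7,12,7]: position i shifts by key[i mod 3].
For lease: l+7=s, e+12=q, a+7=h, s+7=z, e+12=q.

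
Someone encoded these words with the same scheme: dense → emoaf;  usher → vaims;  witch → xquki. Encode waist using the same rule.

Shifts by position in dense: pos 0: d→e (+1), pos 1: e→m (+8), pos 2: n→o (+1), pos 3: s→a (+8) — repeating every 2. A repeating key of period 2 is used — shifts +1, +8 over and over.
For waist: w+1=x, a+8=i, i+1=j, s+8=a, t+1=u.

xijau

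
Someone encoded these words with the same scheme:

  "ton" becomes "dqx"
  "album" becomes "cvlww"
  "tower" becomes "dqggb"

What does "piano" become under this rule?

The rule splits by letter class: vowels +2, consonants +10.
Applying it to piano: p(cons)+10=z, i(vowel)+2=k, a(vowel)+2=c, n(cons)+10=x, o(vowel)+2=q.

zkcxq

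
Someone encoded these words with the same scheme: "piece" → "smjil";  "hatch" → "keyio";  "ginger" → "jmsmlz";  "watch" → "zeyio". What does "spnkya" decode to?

The shift increases by 1 at each position, starting from +3: 3, 4, 5, ….
Reversing it on spnkya: s−3=p, p−4=l, n−5=i, k−6=e, y−7=r, a−8=s.

pliers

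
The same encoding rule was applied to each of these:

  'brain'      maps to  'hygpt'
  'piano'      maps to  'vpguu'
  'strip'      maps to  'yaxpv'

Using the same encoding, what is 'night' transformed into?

Shifts by position in brain: pos 0: b→h (+6), pos 1: r→y (+7), pos 2: a→g (+6), pos 3: i→p (+7) — repeating every 2. A repeating key of period 2 is used — shifts +6, +7 over and over.
Applying it to night: n+6=t, i+7=p, g+6=m, h+7=o, t+6=z.

tpmoz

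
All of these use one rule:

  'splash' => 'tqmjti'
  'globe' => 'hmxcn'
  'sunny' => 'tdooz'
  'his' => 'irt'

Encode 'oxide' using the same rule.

xyren

The shift depends on letter class: consonant s→t is +1, but vowel a→j is +9. Vowels shift forward by 9 and consonants shift forward by 1.
Applying it to oxide: o(vowel)+9=x, x(cons)+1=y, i(vowel)+9=r, d(cons)+1=e, e(vowel)+9=n.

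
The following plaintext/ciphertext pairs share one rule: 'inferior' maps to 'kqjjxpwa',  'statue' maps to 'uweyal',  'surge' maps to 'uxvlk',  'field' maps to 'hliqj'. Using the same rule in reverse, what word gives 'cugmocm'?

In inferior: i→k is +2, n→q is +3, f→j is +4, e→j is +5 — the shift increases by 1 each position. Letter i (0-indexed) is shifted by i+2, so successive shifts are 2, 3, 4, ….
Reversing it on cugmocm: c−2=a, u−3=r, g−4=c, m−5=h, o−6=i, c−7=v, m−8=e.

archive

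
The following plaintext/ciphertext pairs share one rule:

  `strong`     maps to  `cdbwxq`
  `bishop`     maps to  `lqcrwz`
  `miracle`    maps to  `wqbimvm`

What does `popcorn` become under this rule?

The shift depends on letter class: consonant s→c is +10, but vowel o→w is +8. Two shifts are in play — +8 for a/e/i/o/u, +10 for every other letter.
Applying it to popcorn: p(cons)+10=z, o(vowel)+8=w, p(cons)+10=z, c(cons)+10=m, o(vowel)+8=w, r(cons)+10=b, n(cons)+10=x.

zwzmwbx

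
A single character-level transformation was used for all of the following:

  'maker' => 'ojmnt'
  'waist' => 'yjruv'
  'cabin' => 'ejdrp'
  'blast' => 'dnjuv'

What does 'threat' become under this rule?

vjtnjv

The rule splits by letter class: vowels +9, consonants +2.
For threat: t(cons)+2=v, h(cons)+2=j, r(cons)+2=t, e(vowel)+9=n, a(vowel)+9=j, t(cons)+2=v.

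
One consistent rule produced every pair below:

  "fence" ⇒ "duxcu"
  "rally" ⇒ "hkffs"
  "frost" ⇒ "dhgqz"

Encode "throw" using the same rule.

zvhga

This is an affine cipher: with a=0,…,z=25, each position x becomes (9x+10) mod 26.
On throw: t(19)→9·19+10≡25=z; h(7)→9·7+10≡21=v; r(17)→9·17+10≡7=h; o(14)→9·14+10≡6=g; w(22)→9·22+10≡0=a (all mod 26).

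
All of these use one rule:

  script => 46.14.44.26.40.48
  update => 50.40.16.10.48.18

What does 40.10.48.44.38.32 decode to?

s(#19)→46 and c(#3)→14: differences scale by 2, so n = 2·pos + 8. With a=1..z=26, the number is 2·pos + 8.
Reversing it on 40.10.48.44.38.32: 40→(40−8)÷2=16=p, 10→(10−8)÷2=1=a, 48→(48−8)÷2=20=t, 44→(44−8)÷2=18=r, 38→(38−8)÷2=15=o, 32→(32−8)÷2=12=l.

patrol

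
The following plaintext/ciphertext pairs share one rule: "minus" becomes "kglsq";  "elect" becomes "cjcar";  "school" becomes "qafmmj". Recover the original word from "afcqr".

chest

Compare letters: m→k is +24, i→g is +24, n→l is +24 — a constant shift. This is a Caesar cipher with shift 24.
Reversing it on afcqr: a−24=c, f−24=h, c−24=e, q−24=s, r−24=t.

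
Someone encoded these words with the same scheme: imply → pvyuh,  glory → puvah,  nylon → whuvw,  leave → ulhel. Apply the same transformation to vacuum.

ehlbbv

The shift depends on letter class: consonant m→v is +9, but vowel i→p is +7. The rule splits by letter class: vowels +7, consonants +9.
On vacuum: v(cons)+9=e, a(vowel)+7=h, c(cons)+9=l, u(vowel)+7=b, u(vowel)+7=b, m(cons)+9=v.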